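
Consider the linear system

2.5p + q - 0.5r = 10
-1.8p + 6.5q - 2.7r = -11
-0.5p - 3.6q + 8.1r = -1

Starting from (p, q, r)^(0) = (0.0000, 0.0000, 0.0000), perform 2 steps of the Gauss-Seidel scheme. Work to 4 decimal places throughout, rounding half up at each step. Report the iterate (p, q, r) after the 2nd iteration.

Iteration 1:
  p = (10 - (1)·0.0000 - (-0.5)·0.0000) / (2.5) = 4.0000
  q = (-11 - (-1.8)·4.0000 - (-2.7)·0.0000) / (6.5) = -0.5846
  r = (-1 - (-0.5)·4.0000 - (-3.6)·-0.5846) / (8.1) = -0.1364
Iteration 2:
  p = (10 - (1)·-0.5846 - (-0.5)·-0.1364) / (2.5) = 4.2066
  q = (-11 - (-1.8)·4.2066 - (-2.7)·-0.1364) / (6.5) = -0.5841
  r = (-1 - (-0.5)·4.2066 - (-3.6)·-0.5841) / (8.1) = -0.1234

(4.2066, -0.5841, -0.1234)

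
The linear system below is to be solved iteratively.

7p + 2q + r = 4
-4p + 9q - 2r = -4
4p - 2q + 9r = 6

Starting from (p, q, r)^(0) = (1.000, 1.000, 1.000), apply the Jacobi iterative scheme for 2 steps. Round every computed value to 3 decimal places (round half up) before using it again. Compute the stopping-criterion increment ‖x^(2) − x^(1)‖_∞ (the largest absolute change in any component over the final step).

0.504

Iteration 1:
  p = (4 - (2)·1.000 - (1)·1.000) / (7) = 0.143
  q = (-4 - (-4)·1.000 - (-2)·1.000) / (9) = 0.222
  r = (6 - (4)·1.000 - (-2)·1.000) / (9) = 0.444
Iteration 2:
  p = (4 - (2)·0.222 - (1)·0.444) / (7) = 0.445
  q = (-4 - (-4)·0.143 - (-2)·0.444) / (9) = -0.282
  r = (6 - (4)·0.143 - (-2)·0.222) / (9) = 0.652
Change: (0.302, -0.504, 0.208) → max |·| = 0.504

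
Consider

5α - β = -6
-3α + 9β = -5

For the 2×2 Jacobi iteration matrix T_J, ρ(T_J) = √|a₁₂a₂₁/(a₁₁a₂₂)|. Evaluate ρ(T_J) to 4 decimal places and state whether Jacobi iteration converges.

a₁₂a₂₁/(a₁₁a₂₂) = (-1)·(-3) / ((5)·(9)) = 0.066667
ρ = √|0.066667| = √0.066667 = 0.2582
ρ < 1, so Jacobi converges

0.2582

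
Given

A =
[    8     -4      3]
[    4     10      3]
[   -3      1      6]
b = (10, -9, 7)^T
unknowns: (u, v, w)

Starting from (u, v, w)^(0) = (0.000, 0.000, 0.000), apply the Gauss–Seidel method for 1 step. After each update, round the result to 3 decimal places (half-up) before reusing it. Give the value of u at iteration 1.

1.250

Iteration 1:
  u = (10 - (-4)·0.000 - (3)·0.000) / (8) = 1.250
  v = (-9 - (4)·1.250 - (3)·0.000) / (10) = -1.400
  w = (7 - (-3)·1.250 - (1)·-1.400) / (6) = 2.025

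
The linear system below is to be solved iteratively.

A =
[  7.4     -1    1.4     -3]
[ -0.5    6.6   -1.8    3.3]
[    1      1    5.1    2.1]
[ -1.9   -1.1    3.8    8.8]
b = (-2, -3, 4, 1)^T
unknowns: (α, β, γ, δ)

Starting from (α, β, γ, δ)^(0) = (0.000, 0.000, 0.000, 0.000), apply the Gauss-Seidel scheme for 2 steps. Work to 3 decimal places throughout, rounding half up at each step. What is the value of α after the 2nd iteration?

-0.675

Iteration 1:
  α = (-2 - (-1)·0.000 - (1.4)·0.000 - (-3)·0.000) / (7.4) = -0.270
  β = (-3 - (-0.5)·-0.270 - (-1.8)·0.000 - (3.3)·0.000) / (6.6) = -0.475
  γ = (4 - (1)·-0.270 - (1)·-0.475 - (2.1)·0.000) / (5.1) = 0.930
  δ = (1 - (-1.9)·-0.270 - (-1.1)·-0.475 - (3.8)·0.930) / (8.8) = -0.406
Iteration 2:
  α = (-2 - (-1)·-0.475 - (1.4)·0.930 - (-3)·-0.406) / (7.4) = -0.675
  β = (-3 - (-0.5)·-0.675 - (-1.8)·0.930 - (3.3)·-0.406) / (6.6) = -0.049
  γ = (4 - (1)·-0.675 - (1)·-0.049 - (2.1)·-0.406) / (5.1) = 1.093
  δ = (1 - (-1.9)·-0.675 - (-1.1)·-0.049 - (3.8)·1.093) / (8.8) = -0.510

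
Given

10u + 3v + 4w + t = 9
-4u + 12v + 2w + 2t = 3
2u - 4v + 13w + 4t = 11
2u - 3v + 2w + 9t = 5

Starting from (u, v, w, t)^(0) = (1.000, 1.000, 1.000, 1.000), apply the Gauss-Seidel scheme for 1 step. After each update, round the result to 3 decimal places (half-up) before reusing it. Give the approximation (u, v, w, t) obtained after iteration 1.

Iteration 1:
  u = (9 - (3)·1.000 - (4)·1.000 - (1)·1.000) / (10) = 0.100
  v = (3 - (-4)·0.100 - (2)·1.000 - (2)·1.000) / (12) = -0.050
  w = (11 - (2)·0.100 - (-4)·-0.050 - (4)·1.000) / (13) = 0.508
  t = (5 - (2)·0.100 - (-3)·-0.050 - (2)·0.508) / (9) = 0.404

(0.100, -0.050, 0.508, 0.404)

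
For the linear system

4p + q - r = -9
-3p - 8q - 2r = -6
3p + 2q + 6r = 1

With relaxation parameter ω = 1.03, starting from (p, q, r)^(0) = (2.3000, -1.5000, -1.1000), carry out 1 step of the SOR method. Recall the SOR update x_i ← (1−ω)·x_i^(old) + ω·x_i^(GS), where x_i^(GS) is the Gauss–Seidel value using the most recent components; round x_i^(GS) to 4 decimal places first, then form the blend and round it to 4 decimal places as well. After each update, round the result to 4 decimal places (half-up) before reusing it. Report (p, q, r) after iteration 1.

Iteration 1:
  p: GS value = (-9 - (1)·-1.5000 - (-1)·-1.1000) / (4) = -2.1500;  p ← (1−ω)·2.3000 + ω·-2.1500 = -2.2835
  q: GS value = (-6 - (-3)·-2.2835 - (-2)·-1.1000) / (-8) = 1.8813;  q ← (1−ω)·-1.5000 + ω·1.8813 = 1.9827
  r: GS value = (1 - (3)·-2.2835 - (2)·1.9827) / (6) = 0.6475;  r ← (1−ω)·-1.1000 + ω·0.6475 = 0.6999

(-2.2835, 1.9827, 0.6999)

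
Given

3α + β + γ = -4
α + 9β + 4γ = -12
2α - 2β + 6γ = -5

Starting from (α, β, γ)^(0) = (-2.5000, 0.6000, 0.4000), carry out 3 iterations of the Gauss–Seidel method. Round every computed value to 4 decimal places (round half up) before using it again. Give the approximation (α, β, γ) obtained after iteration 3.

Iteration 1:
  α = (-4 - (1)·0.6000 - (1)·0.4000) / (3) = -1.6667
  β = (-12 - (1)·-1.6667 - (4)·0.4000) / (9) = -1.3259
  γ = (-5 - (2)·-1.6667 - (-2)·-1.3259) / (6) = -0.7197
Iteration 2:
  α = (-4 - (1)·-1.3259 - (1)·-0.7197) / (3) = -0.6515
  β = (-12 - (1)·-0.6515 - (4)·-0.7197) / (9) = -0.9411
  γ = (-5 - (2)·-0.6515 - (-2)·-0.9411) / (6) = -0.9299
Iteration 3:
  α = (-4 - (1)·-0.9411 - (1)·-0.9299) / (3) = -0.7097
  β = (-12 - (1)·-0.7097 - (4)·-0.9299) / (9) = -0.8412
  γ = (-5 - (2)·-0.7097 - (-2)·-0.8412) / (6) = -0.8772

(-0.7097, -0.8412, -0.8772)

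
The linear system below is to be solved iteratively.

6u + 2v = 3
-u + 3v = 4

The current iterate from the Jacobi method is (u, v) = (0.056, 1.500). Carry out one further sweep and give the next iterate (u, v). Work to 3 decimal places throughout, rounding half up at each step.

One sweep:
  u = (3 - (2)·1.500) / (6) = 0.000
  v = (4 - (-1)·0.056) / (3) = 1.352

(0.000, 1.352)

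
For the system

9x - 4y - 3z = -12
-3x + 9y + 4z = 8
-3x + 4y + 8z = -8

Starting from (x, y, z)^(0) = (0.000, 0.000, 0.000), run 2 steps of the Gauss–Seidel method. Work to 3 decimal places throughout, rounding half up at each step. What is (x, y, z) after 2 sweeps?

Iteration 1:
  x = (-12 - (-4)·0.000 - (-3)·0.000) / (9) = -1.333
  y = (8 - (-3)·-1.333 - (4)·0.000) / (9) = 0.445
  z = (-8 - (-3)·-1.333 - (4)·0.445) / (8) = -1.722
Iteration 2:
  x = (-12 - (-4)·0.445 - (-3)·-1.722) / (9) = -1.710
  y = (8 - (-3)·-1.710 - (4)·-1.722) / (9) = 1.084
  z = (-8 - (-3)·-1.710 - (4)·1.084) / (8) = -2.183

(-1.710, 1.084, -2.183)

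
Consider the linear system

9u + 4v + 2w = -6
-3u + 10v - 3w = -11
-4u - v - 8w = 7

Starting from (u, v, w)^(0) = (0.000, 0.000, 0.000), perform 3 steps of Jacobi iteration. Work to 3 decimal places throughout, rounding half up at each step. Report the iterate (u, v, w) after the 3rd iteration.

(0.118, -1.216, -0.688)

Iteration 1:
  u = (-6 - (4)·0.000 - (2)·0.000) / (9) = -0.667
  v = (-11 - (-3)·0.000 - (-3)·0.000) / (10) = -1.100
  w = (7 - (-4)·0.000 - (-1)·0.000) / (-8) = -0.875
Iteration 2:
  u = (-6 - (4)·-1.100 - (2)·-0.875) / (9) = 0.017
  v = (-11 - (-3)·-0.667 - (-3)·-0.875) / (10) = -1.563
  w = (7 - (-4)·-0.667 - (-1)·-1.100) / (-8) = -0.404
Iteration 3:
  u = (-6 - (4)·-1.563 - (2)·-0.404) / (9) = 0.118
  v = (-11 - (-3)·0.017 - (-3)·-0.404) / (10) = -1.216
  w = (7 - (-4)·0.017 - (-1)·-1.563) / (-8) = -0.688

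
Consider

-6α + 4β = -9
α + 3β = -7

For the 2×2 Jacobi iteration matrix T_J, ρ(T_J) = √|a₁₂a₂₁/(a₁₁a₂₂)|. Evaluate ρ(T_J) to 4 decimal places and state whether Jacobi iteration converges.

0.4714

a₁₂a₂₁/(a₁₁a₂₂) = (4)·(1) / ((-6)·(3)) = -0.222222
ρ = √|-0.222222| = √0.222222 = 0.4714
ρ < 1, so Jacobi converges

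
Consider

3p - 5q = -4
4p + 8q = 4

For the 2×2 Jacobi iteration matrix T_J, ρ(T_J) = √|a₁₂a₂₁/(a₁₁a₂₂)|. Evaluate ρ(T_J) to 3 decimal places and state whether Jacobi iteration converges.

0.913

a₁₂a₂₁/(a₁₁a₂₂) = (-5)·(4) / ((3)·(8)) = -0.833333
ρ = √|-0.833333| = √0.833333 = 0.913
ρ < 1, so Jacobi converges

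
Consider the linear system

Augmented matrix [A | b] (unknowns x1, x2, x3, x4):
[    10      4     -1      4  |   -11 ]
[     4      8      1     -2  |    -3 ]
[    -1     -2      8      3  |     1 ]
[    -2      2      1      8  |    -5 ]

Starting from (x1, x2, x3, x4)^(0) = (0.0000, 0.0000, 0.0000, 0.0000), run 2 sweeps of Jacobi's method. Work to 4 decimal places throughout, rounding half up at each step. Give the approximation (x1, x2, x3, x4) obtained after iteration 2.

(-0.6875, 0.0031, 0.1281, -0.8219)

Iteration 1:
  x1 = (-11 - (4)·0.0000 - (-1)·0.0000 - (4)·0.0000) / (10) = -1.1000
  x2 = (-3 - (4)·0.0000 - (1)·0.0000 - (-2)·0.0000) / (8) = -0.3750
  x3 = (1 - (-1)·0.0000 - (-2)·0.0000 - (3)·0.0000) / (8) = 0.1250
  x4 = (-5 - (-2)·0.0000 - (2)·0.0000 - (1)·0.0000) / (8) = -0.6250
Iteration 2:
  x1 = (-11 - (4)·-0.3750 - (-1)·0.1250 - (4)·-0.6250) / (10) = -0.6875
  x2 = (-3 - (4)·-1.1000 - (1)·0.1250 - (-2)·-0.6250) / (8) = 0.0031
  x3 = (1 - (-1)·-1.1000 - (-2)·-0.3750 - (3)·-0.6250) / (8) = 0.1281
  x4 = (-5 - (-2)·-1.1000 - (2)·-0.3750 - (1)·0.1250) / (8) = -0.8219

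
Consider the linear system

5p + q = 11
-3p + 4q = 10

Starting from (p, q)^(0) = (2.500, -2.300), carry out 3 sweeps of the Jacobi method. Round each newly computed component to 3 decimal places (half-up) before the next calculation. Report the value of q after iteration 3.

3.494

Iteration 1:
  p = (11 - (1)·-2.300) / (5) = 2.660
  q = (10 - (-3)·2.500) / (4) = 4.375
Iteration 2:
  p = (11 - (1)·4.375) / (5) = 1.325
  q = (10 - (-3)·2.660) / (4) = 4.495
Iteration 3:
  p = (11 - (1)·4.495) / (5) = 1.301
  q = (10 - (-3)·1.325) / (4) = 3.494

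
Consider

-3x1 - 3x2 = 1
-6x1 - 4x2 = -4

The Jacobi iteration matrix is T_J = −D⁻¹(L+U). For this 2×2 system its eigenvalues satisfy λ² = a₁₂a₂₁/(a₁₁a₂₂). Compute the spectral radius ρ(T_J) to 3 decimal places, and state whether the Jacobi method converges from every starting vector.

1.225

a₁₂a₂₁/(a₁₁a₂₂) = (-3)·(-6) / ((-3)·(-4)) = 1.500000
ρ = √|1.500000| = √1.500000 = 1.225
ρ > 1, so Jacobi diverges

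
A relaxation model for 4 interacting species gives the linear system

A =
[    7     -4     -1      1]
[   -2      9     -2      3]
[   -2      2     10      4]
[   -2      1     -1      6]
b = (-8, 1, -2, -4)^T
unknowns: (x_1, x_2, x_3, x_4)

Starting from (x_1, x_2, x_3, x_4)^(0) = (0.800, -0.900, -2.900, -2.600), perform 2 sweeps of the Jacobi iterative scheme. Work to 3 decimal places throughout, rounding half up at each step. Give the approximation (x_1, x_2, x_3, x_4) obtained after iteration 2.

Iteration 1:
  x_1 = (-8 - (-4)·-0.900 - (-1)·-2.900 - (1)·-2.600) / (7) = -1.700
  x_2 = (1 - (-2)·0.800 - (-2)·-2.900 - (3)·-2.600) / (9) = 0.511
  x_3 = (-2 - (-2)·0.800 - (2)·-0.900 - (4)·-2.600) / (10) = 1.180
  x_4 = (-4 - (-2)·0.800 - (1)·-0.900 - (-1)·-2.900) / (6) = -0.733
Iteration 2:
  x_1 = (-8 - (-4)·0.511 - (-1)·1.180 - (1)·-0.733) / (7) = -0.578
  x_2 = (1 - (-2)·-1.700 - (-2)·1.180 - (3)·-0.733) / (9) = 0.240
  x_3 = (-2 - (-2)·-1.700 - (2)·0.511 - (4)·-0.733) / (10) = -0.349
  x_4 = (-4 - (-2)·-1.700 - (1)·0.511 - (-1)·1.180) / (6) = -1.122

(-0.578, 0.240, -0.349, -1.122)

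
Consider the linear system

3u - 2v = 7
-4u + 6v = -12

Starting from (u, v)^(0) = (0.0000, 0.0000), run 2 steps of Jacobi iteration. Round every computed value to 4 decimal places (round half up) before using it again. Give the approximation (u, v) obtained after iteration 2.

(1.0000, -0.4445)

Iteration 1:
  u = (7 - (-2)·0.0000) / (3) = 2.3333
  v = (-12 - (-4)·0.0000) / (6) = -2.0000
Iteration 2:
  u = (7 - (-2)·-2.0000) / (3) = 1.0000
  v = (-12 - (-4)·2.3333) / (6) = -0.4445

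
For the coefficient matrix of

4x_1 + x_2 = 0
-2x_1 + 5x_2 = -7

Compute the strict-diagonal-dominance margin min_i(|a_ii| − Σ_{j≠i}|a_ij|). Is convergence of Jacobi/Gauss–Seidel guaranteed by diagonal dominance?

row 1: |4| − (1) = 3
row 2: |5| − (2) = 3
minimum over rows = 3 → strictly diagonally dominant (convergence guaranteed)

3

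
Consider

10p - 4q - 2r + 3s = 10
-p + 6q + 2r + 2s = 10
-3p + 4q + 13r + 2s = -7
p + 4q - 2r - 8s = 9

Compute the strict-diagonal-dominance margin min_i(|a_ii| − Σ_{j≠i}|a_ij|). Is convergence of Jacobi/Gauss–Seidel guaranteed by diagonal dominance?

row 1: |10| − (4+2+3) = 1
row 2: |6| − (1+2+2) = 1
row 3: |13| − (3+4+2) = 4
row 4: |-8| − (1+4+2) = 1
minimum over rows = 1 → strictly diagonally dominant (convergence guaranteed)

1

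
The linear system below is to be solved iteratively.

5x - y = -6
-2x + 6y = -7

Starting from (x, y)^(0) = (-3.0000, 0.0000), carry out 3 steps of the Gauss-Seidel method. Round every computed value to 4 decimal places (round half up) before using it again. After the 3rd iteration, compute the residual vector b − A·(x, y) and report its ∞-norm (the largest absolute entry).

0.0071

Iteration 1:
  x = (-6 - (-1)·0.0000) / (5) = -1.2000
  y = (-7 - (-2)·-1.2000) / (6) = -1.5667
Iteration 2:
  x = (-6 - (-1)·-1.5667) / (5) = -1.5133
  y = (-7 - (-2)·-1.5133) / (6) = -1.6711
Iteration 3:
  x = (-6 - (-1)·-1.6711) / (5) = -1.5342
  y = (-7 - (-2)·-1.5342) / (6) = -1.6781
Residual b − A·x = (-0.0071, 0.0002); ∞-norm = 0.0071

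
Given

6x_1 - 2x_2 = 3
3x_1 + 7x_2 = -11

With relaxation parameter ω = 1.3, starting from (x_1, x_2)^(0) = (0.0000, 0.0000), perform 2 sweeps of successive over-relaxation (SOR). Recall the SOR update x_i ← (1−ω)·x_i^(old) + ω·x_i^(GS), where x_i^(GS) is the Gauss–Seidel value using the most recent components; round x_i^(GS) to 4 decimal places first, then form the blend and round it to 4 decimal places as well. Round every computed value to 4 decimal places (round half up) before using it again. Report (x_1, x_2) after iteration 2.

Iteration 1:
  x_1: GS value = (3 - (-2)·0.0000) / (6) = 0.5000;  x_1 ← (1−ω)·0.0000 + ω·0.5000 = 0.6500
  x_2: GS value = (-11 - (3)·0.6500) / (7) = -1.8500;  x_2 ← (1−ω)·0.0000 + ω·-1.8500 = -2.4050
Iteration 2:
  x_1: GS value = (3 - (-2)·-2.4050) / (6) = -0.3017;  x_1 ← (1−ω)·0.6500 + ω·-0.3017 = -0.5872
  x_2: GS value = (-11 - (3)·-0.5872) / (7) = -1.3198;  x_2 ← (1−ω)·-2.4050 + ω·-1.3198 = -0.9942

(-0.5872, -0.9942)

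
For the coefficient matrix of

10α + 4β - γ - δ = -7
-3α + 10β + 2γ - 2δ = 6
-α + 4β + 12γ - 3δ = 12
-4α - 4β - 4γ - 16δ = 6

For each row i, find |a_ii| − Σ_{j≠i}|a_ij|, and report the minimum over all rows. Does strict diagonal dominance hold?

row 1: |10| − (4+1+1) = 4
row 2: |10| − (3+2+2) = 3
row 3: |12| − (1+4+3) = 4
row 4: |-16| − (4+4+4) = 4
minimum over rows = 3 → strictly diagonally dominant (convergence guaranteed)

3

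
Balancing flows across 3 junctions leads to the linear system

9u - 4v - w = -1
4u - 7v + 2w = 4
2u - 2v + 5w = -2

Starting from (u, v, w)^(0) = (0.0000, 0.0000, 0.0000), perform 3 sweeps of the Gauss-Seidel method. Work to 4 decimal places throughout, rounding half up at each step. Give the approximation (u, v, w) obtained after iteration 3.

(-0.6284, -1.1074, -0.5916)

Iteration 1:
  u = (-1 - (-4)·0.0000 - (-1)·0.0000) / (9) = -0.1111
  v = (4 - (4)·-0.1111 - (2)·0.0000) / (-7) = -0.6349
  w = (-2 - (2)·-0.1111 - (-2)·-0.6349) / (5) = -0.6095
Iteration 2:
  u = (-1 - (-4)·-0.6349 - (-1)·-0.6095) / (9) = -0.4610
  v = (4 - (4)·-0.4610 - (2)·-0.6095) / (-7) = -1.0090
  w = (-2 - (2)·-0.4610 - (-2)·-1.0090) / (5) = -0.6192
Iteration 3:
  u = (-1 - (-4)·-1.0090 - (-1)·-0.6192) / (9) = -0.6284
  v = (4 - (4)·-0.6284 - (2)·-0.6192) / (-7) = -1.1074
  w = (-2 - (2)·-0.6284 - (-2)·-1.1074) / (5) = -0.5916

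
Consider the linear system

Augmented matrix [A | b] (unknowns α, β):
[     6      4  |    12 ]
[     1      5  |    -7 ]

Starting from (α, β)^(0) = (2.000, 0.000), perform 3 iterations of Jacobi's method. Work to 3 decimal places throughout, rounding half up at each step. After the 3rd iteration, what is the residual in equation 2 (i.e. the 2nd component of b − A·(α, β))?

0.000

Iteration 1:
  α = (12 - (4)·0.000) / (6) = 2.000
  β = (-7 - (1)·2.000) / (5) = -1.800
Iteration 2:
  α = (12 - (4)·-1.800) / (6) = 3.200
  β = (-7 - (1)·2.000) / (5) = -1.800
Iteration 3:
  α = (12 - (4)·-1.800) / (6) = 3.200
  β = (-7 - (1)·3.200) / (5) = -2.040
Residual b − A·x = (0.960, 0.000)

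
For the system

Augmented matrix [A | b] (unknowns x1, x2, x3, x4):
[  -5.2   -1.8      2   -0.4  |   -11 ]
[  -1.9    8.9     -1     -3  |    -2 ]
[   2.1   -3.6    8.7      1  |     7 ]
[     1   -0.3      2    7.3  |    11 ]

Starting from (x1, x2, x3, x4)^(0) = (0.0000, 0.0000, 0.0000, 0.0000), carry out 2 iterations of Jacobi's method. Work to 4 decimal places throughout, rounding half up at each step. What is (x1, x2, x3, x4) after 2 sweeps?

Iteration 1:
  x1 = (-11 - (-1.8)·0.0000 - (2)·0.0000 - (-0.4)·0.0000) / (-5.2) = 2.1154
  x2 = (-2 - (-1.9)·0.0000 - (-1)·0.0000 - (-3)·0.0000) / (8.9) = -0.2247
  x3 = (7 - (2.1)·0.0000 - (-3.6)·0.0000 - (1)·0.0000) / (8.7) = 0.8046
  x4 = (11 - (1)·0.0000 - (-0.3)·0.0000 - (2)·0.0000) / (7.3) = 1.5068
Iteration 2:
  x1 = (-11 - (-1.8)·-0.2247 - (2)·0.8046 - (-0.4)·1.5068) / (-5.2) = 2.3867
  x2 = (-2 - (-1.9)·2.1154 - (-1)·0.8046 - (-3)·1.5068) / (8.9) = 0.8252
  x3 = (7 - (2.1)·2.1154 - (-3.6)·-0.2247 - (1)·1.5068) / (8.7) = 0.0278
  x4 = (11 - (1)·2.1154 - (-0.3)·-0.2247 - (2)·0.8046) / (7.3) = 0.9874

(2.3867, 0.8252, 0.0278, 0.9874)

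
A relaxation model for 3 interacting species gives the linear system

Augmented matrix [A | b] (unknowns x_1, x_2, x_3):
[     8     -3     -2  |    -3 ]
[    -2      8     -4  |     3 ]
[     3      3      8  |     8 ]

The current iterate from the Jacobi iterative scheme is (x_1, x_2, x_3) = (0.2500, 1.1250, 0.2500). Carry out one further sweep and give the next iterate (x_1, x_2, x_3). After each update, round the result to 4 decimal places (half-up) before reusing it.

(0.1094, 0.5625, 0.4844)

One sweep:
  x_1 = (-3 - (-3)·1.1250 - (-2)·0.2500) / (8) = 0.1094
  x_2 = (3 - (-2)·0.2500 - (-4)·0.2500) / (8) = 0.5625
  x_3 = (8 - (3)·0.2500 - (3)·1.1250) / (8) = 0.4844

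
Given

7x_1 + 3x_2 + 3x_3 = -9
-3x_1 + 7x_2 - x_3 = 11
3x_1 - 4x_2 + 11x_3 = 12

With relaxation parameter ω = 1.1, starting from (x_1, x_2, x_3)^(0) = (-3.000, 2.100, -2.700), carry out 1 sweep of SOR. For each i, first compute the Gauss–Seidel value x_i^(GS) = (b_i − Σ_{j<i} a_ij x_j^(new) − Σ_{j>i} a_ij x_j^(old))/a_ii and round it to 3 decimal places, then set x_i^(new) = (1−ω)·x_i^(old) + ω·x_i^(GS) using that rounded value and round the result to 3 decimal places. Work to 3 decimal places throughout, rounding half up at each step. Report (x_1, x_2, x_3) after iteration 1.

(-0.832, 0.702, 2.000)

Iteration 1:
  x_1: GS value = (-9 - (3)·2.100 - (3)·-2.700) / (7) = -1.029;  x_1 ← (1−ω)·-3.000 + ω·-1.029 = -0.832
  x_2: GS value = (11 - (-3)·-0.832 - (-1)·-2.700) / (7) = 0.829;  x_2 ← (1−ω)·2.100 + ω·0.829 = 0.702
  x_3: GS value = (12 - (3)·-0.832 - (-4)·0.702) / (11) = 1.573;  x_3 ← (1−ω)·-2.700 + ω·1.573 = 2.000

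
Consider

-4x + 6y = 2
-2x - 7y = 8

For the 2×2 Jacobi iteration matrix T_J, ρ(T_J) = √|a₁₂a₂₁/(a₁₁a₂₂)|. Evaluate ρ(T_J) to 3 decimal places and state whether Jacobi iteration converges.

0.655

a₁₂a₂₁/(a₁₁a₂₂) = (6)·(-2) / ((-4)·(-7)) = -0.428571
ρ = √|-0.428571| = √0.428571 = 0.655
ρ < 1, so Jacobi converges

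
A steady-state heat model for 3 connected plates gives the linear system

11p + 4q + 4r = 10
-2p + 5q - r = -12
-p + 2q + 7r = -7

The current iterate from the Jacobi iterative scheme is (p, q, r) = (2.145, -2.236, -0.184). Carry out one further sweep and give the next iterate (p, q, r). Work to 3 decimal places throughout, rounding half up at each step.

One sweep:
  p = (10 - (4)·-2.236 - (4)·-0.184) / (11) = 1.789
  q = (-12 - (-2)·2.145 - (-1)·-0.184) / (5) = -1.579
  r = (-7 - (-1)·2.145 - (2)·-2.236) / (7) = -0.055

(1.789, -1.579, -0.055)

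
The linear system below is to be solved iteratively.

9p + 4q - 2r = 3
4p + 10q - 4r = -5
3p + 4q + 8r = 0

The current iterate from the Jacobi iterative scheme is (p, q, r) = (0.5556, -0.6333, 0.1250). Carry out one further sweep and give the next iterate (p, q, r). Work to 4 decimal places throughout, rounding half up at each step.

(0.6426, -0.6722, 0.1083)

One sweep:
  p = (3 - (4)·-0.6333 - (-2)·0.1250) / (9) = 0.6426
  q = (-5 - (4)·0.5556 - (-4)·0.1250) / (10) = -0.6722
  r = (0 - (3)·0.5556 - (4)·-0.6333) / (8) = 0.1083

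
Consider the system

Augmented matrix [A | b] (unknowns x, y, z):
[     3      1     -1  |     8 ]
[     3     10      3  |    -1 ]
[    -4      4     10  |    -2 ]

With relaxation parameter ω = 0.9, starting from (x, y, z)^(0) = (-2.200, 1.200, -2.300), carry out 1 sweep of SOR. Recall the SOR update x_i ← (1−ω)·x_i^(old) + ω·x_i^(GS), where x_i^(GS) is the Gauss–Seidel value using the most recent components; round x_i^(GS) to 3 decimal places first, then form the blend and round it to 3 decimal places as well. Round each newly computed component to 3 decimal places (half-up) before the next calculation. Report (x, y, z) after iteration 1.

Iteration 1:
  x: GS value = (8 - (1)·1.200 - (-1)·-2.300) / (3) = 1.500;  x ← (1−ω)·-2.200 + ω·1.500 = 1.130
  y: GS value = (-1 - (3)·1.130 - (3)·-2.300) / (10) = 0.251;  y ← (1−ω)·1.200 + ω·0.251 = 0.346
  z: GS value = (-2 - (-4)·1.130 - (4)·0.346) / (10) = 0.114;  z ← (1−ω)·-2.300 + ω·0.114 = -0.127

(1.130, 0.346, -0.127)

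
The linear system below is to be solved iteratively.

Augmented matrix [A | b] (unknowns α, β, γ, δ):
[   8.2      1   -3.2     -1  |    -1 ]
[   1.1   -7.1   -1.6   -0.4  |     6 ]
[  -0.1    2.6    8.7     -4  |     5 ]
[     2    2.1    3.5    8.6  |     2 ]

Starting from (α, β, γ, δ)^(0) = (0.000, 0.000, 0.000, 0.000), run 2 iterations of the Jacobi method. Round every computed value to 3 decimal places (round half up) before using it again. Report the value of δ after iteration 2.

0.233

Iteration 1:
  α = (-1 - (1)·0.000 - (-3.2)·0.000 - (-1)·0.000) / (8.2) = -0.122
  β = (6 - (1.1)·0.000 - (-1.6)·0.000 - (-0.4)·0.000) / (-7.1) = -0.845
  γ = (5 - (-0.1)·0.000 - (2.6)·0.000 - (-4)·0.000) / (8.7) = 0.575
  δ = (2 - (2)·0.000 - (2.1)·0.000 - (3.5)·0.000) / (8.6) = 0.233
Iteration 2:
  α = (-1 - (1)·-0.845 - (-3.2)·0.575 - (-1)·0.233) / (8.2) = 0.234
  β = (6 - (1.1)·-0.122 - (-1.6)·0.575 - (-0.4)·0.233) / (-7.1) = -1.007
  γ = (5 - (-0.1)·-0.122 - (2.6)·-0.845 - (-4)·0.233) / (8.7) = 0.933
  δ = (2 - (2)·-0.122 - (2.1)·-0.845 - (3.5)·0.575) / (8.6) = 0.233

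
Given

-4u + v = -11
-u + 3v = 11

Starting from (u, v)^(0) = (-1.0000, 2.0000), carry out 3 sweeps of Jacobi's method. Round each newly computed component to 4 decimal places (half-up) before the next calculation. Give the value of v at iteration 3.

Iteration 1:
  u = (-11 - (1)·2.0000) / (-4) = 3.2500
  v = (11 - (-1)·-1.0000) / (3) = 3.3333
Iteration 2:
  u = (-11 - (1)·3.3333) / (-4) = 3.5833
  v = (11 - (-1)·3.2500) / (3) = 4.7500
Iteration 3:
  u = (-11 - (1)·4.7500) / (-4) = 3.9375
  v = (11 - (-1)·3.5833) / (3) = 4.8611

4.8611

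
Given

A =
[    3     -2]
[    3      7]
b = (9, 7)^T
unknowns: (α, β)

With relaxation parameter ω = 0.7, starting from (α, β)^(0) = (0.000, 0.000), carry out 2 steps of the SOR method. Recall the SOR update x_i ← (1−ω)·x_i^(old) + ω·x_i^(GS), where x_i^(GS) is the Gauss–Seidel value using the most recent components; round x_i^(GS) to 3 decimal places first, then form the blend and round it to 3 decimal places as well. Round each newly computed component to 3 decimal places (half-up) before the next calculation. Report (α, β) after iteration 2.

(2.763, -0.108)

Iteration 1:
  α: GS value = (9 - (-2)·0.000) / (3) = 3.000;  α ← (1−ω)·0.000 + ω·3.000 = 2.100
  β: GS value = (7 - (3)·2.100) / (7) = 0.100;  β ← (1−ω)·0.000 + ω·0.100 = 0.070
Iteration 2:
  α: GS value = (9 - (-2)·0.070) / (3) = 3.047;  α ← (1−ω)·2.100 + ω·3.047 = 2.763
  β: GS value = (7 - (3)·2.763) / (7) = -0.184;  β ← (1−ω)·0.070 + ω·-0.184 = -0.108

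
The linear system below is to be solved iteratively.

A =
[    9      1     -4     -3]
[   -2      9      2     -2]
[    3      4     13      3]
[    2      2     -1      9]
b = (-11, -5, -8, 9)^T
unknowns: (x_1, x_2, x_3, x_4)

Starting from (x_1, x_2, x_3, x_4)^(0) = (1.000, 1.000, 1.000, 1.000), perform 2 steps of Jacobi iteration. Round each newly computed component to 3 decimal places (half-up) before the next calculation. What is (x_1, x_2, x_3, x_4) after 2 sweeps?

Iteration 1:
  x_1 = (-11 - (1)·1.000 - (-4)·1.000 - (-3)·1.000) / (9) = -0.556
  x_2 = (-5 - (-2)·1.000 - (2)·1.000 - (-2)·1.000) / (9) = -0.333
  x_3 = (-8 - (3)·1.000 - (4)·1.000 - (3)·1.000) / (13) = -1.385
  x_4 = (9 - (2)·1.000 - (2)·1.000 - (-1)·1.000) / (9) = 0.667
Iteration 2:
  x_1 = (-11 - (1)·-0.333 - (-4)·-1.385 - (-3)·0.667) / (9) = -1.578
  x_2 = (-5 - (-2)·-0.556 - (2)·-1.385 - (-2)·0.667) / (9) = -0.223
  x_3 = (-8 - (3)·-0.556 - (4)·-0.333 - (3)·0.667) / (13) = -0.539
  x_4 = (9 - (2)·-0.556 - (2)·-0.333 - (-1)·-1.385) / (9) = 1.044

(-1.578, -0.223, -0.539, 1.044)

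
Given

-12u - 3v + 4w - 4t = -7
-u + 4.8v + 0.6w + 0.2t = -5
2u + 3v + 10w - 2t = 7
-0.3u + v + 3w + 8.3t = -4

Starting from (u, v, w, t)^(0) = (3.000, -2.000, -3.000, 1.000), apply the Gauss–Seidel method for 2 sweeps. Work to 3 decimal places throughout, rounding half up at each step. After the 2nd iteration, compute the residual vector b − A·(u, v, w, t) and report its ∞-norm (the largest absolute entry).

3.682

Iteration 1:
  u = (-7 - (-3)·-2.000 - (4)·-3.000 - (-4)·1.000) / (-12) = -0.250
  v = (-5 - (-1)·-0.250 - (0.6)·-3.000 - (0.2)·1.000) / (4.8) = -0.760
  w = (7 - (2)·-0.250 - (3)·-0.760 - (-2)·1.000) / (10) = 1.178
  t = (-4 - (-0.3)·-0.250 - (1)·-0.760 - (3)·1.178) / (8.3) = -0.825
Iteration 2:
  u = (-7 - (-3)·-0.760 - (4)·1.178 - (-4)·-0.825) / (-12) = 1.441
  v = (-5 - (-1)·1.441 - (0.6)·1.178 - (0.2)·-0.825) / (4.8) = -0.854
  w = (7 - (2)·1.441 - (3)·-0.854 - (-2)·-0.825) / (10) = 0.503
  t = (-4 - (-0.3)·1.441 - (1)·-0.854 - (3)·0.503) / (8.3) = -0.509
Residual b − A·x = (3.682, 0.340, 0.632, 0.002); ∞-norm = 3.682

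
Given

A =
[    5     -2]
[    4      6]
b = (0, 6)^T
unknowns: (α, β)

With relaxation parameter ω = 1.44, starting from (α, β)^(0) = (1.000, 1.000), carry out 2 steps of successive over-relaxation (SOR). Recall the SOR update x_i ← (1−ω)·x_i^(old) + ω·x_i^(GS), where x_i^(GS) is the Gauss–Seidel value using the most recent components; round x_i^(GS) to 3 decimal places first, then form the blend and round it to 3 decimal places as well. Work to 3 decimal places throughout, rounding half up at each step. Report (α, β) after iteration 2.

Iteration 1:
  α: GS value = (0 - (-2)·1.000) / (5) = 0.400;  α ← (1−ω)·1.000 + ω·0.400 = 0.136
  β: GS value = (6 - (4)·0.136) / (6) = 0.909;  β ← (1−ω)·1.000 + ω·0.909 = 0.869
Iteration 2:
  α: GS value = (0 - (-2)·0.869) / (5) = 0.348;  α ← (1−ω)·0.136 + ω·0.348 = 0.441
  β: GS value = (6 - (4)·0.441) / (6) = 0.706;  β ← (1−ω)·0.869 + ω·0.706 = 0.634

(0.441, 0.634)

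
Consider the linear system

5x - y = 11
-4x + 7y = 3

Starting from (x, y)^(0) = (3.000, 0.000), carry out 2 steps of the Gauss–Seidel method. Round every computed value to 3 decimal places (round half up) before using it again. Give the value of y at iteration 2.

1.878

Iteration 1:
  x = (11 - (-1)·0.000) / (5) = 2.200
  y = (3 - (-4)·2.200) / (7) = 1.686
Iteration 2:
  x = (11 - (-1)·1.686) / (5) = 2.537
  y = (3 - (-4)·2.537) / (7) = 1.878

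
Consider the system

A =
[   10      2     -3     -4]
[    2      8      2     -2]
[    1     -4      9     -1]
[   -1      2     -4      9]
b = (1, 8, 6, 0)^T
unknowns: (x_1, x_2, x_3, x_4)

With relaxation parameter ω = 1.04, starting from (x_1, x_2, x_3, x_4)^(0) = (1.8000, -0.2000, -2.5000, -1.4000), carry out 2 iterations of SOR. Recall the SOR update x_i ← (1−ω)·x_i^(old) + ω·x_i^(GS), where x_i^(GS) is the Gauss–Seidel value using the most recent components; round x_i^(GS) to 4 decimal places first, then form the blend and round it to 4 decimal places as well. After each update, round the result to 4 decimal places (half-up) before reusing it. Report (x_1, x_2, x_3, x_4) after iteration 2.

Iteration 1:
  x_1: GS value = (1 - (2)·-0.2000 - (-3)·-2.5000 - (-4)·-1.4000) / (10) = -1.1700;  x_1 ← (1−ω)·1.8000 + ω·-1.1700 = -1.2888
  x_2: GS value = (8 - (2)·-1.2888 - (2)·-2.5000 - (-2)·-1.4000) / (8) = 1.5972;  x_2 ← (1−ω)·-0.2000 + ω·1.5972 = 1.6691
  x_3: GS value = (6 - (1)·-1.2888 - (-4)·1.6691 - (-1)·-1.4000) / (9) = 1.3961;  x_3 ← (1−ω)·-2.5000 + ω·1.3961 = 1.5519
  x_4: GS value = (0 - (-1)·-1.2888 - (2)·1.6691 - (-4)·1.5519) / (9) = 0.1756;  x_4 ← (1−ω)·-1.4000 + ω·0.1756 = 0.2386
Iteration 2:
  x_1: GS value = (1 - (2)·1.6691 - (-3)·1.5519 - (-4)·0.2386) / (10) = 0.3272;  x_1 ← (1−ω)·-1.2888 + ω·0.3272 = 0.3918
  x_2: GS value = (8 - (2)·0.3918 - (2)·1.5519 - (-2)·0.2386) / (8) = 0.5737;  x_2 ← (1−ω)·1.6691 + ω·0.5737 = 0.5299
  x_3: GS value = (6 - (1)·0.3918 - (-4)·0.5299 - (-1)·0.2386) / (9) = 0.8852;  x_3 ← (1−ω)·1.5519 + ω·0.8852 = 0.8585
  x_4: GS value = (0 - (-1)·0.3918 - (2)·0.5299 - (-4)·0.8585) / (9) = 0.3073;  x_4 ← (1−ω)·0.2386 + ω·0.3073 = 0.3100

(0.3918, 0.5299, 0.8585, 0.3100)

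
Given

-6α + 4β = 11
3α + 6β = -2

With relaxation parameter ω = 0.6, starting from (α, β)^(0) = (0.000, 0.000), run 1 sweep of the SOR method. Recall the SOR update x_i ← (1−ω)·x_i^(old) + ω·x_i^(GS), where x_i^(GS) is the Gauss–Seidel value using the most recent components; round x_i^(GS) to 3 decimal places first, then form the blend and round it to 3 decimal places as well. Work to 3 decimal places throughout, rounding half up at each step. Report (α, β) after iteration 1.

Iteration 1:
  α: GS value = (11 - (4)·0.000) / (-6) = -1.833;  α ← (1−ω)·0.000 + ω·-1.833 = -1.100
  β: GS value = (-2 - (3)·-1.100) / (6) = 0.217;  β ← (1−ω)·0.000 + ω·0.217 = 0.130

(-1.100, 0.130)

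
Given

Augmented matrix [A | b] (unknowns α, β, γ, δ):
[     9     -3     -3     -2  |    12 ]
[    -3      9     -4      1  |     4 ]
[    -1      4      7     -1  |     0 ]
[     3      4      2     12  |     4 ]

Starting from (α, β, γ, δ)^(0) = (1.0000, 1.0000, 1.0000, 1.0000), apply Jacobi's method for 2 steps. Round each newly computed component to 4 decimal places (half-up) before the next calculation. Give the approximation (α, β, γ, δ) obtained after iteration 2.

Iteration 1:
  α = (12 - (-3)·1.0000 - (-3)·1.0000 - (-2)·1.0000) / (9) = 2.2222
  β = (4 - (-3)·1.0000 - (-4)·1.0000 - (1)·1.0000) / (9) = 1.1111
  γ = (0 - (-1)·1.0000 - (4)·1.0000 - (-1)·1.0000) / (7) = -0.2857
  δ = (4 - (3)·1.0000 - (4)·1.0000 - (2)·1.0000) / (12) = -0.4167
Iteration 2:
  α = (12 - (-3)·1.1111 - (-3)·-0.2857 - (-2)·-0.4167) / (9) = 1.5159
  β = (4 - (-3)·2.2222 - (-4)·-0.2857 - (1)·-0.4167) / (9) = 1.1045
  γ = (0 - (-1)·2.2222 - (4)·1.1111 - (-1)·-0.4167) / (7) = -0.3770
  δ = (4 - (3)·2.2222 - (4)·1.1111 - (2)·-0.2857) / (12) = -0.5450

(1.5159, 1.1045, -0.3770, -0.5450)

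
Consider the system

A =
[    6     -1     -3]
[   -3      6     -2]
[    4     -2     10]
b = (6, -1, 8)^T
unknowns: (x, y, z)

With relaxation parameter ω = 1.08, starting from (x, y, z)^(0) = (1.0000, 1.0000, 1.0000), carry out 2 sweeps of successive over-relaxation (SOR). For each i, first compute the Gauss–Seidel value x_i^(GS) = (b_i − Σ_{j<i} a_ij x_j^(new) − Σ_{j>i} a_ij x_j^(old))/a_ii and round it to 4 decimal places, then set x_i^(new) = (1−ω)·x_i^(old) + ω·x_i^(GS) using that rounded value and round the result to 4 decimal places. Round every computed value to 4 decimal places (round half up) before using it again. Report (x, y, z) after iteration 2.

Iteration 1:
  x: GS value = (6 - (-1)·1.0000 - (-3)·1.0000) / (6) = 1.6667;  x ← (1−ω)·1.0000 + ω·1.6667 = 1.7200
  y: GS value = (-1 - (-3)·1.7200 - (-2)·1.0000) / (6) = 1.0267;  y ← (1−ω)·1.0000 + ω·1.0267 = 1.0288
  z: GS value = (8 - (4)·1.7200 - (-2)·1.0288) / (10) = 0.3178;  z ← (1−ω)·1.0000 + ω·0.3178 = 0.2632
Iteration 2:
  x: GS value = (6 - (-1)·1.0288 - (-3)·0.2632) / (6) = 1.3031;  x ← (1−ω)·1.7200 + ω·1.3031 = 1.2697
  y: GS value = (-1 - (-3)·1.2697 - (-2)·0.2632) / (6) = 0.5559;  y ← (1−ω)·1.0288 + ω·0.5559 = 0.5181
  z: GS value = (8 - (4)·1.2697 - (-2)·0.5181) / (10) = 0.3957;  z ← (1−ω)·0.2632 + ω·0.3957 = 0.4063

(1.2697, 0.5181, 0.4063)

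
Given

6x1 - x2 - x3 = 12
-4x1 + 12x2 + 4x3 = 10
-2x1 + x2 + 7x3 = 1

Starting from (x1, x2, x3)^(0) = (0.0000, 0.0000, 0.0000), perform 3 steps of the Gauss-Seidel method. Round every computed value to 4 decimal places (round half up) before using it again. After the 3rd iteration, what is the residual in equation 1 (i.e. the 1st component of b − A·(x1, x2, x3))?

Iteration 1:
  x1 = (12 - (-1)·0.0000 - (-1)·0.0000) / (6) = 2.0000
  x2 = (10 - (-4)·2.0000 - (4)·0.0000) / (12) = 1.5000
  x3 = (1 - (-2)·2.0000 - (1)·1.5000) / (7) = 0.5000
Iteration 2:
  x1 = (12 - (-1)·1.5000 - (-1)·0.5000) / (6) = 2.3333
  x2 = (10 - (-4)·2.3333 - (4)·0.5000) / (12) = 1.4444
  x3 = (1 - (-2)·2.3333 - (1)·1.4444) / (7) = 0.6032
Iteration 3:
  x1 = (12 - (-1)·1.4444 - (-1)·0.6032) / (6) = 2.3413
  x2 = (10 - (-4)·2.3413 - (4)·0.6032) / (12) = 1.4127
  x3 = (1 - (-2)·2.3413 - (1)·1.4127) / (7) = 0.6100
Residual b − A·x = (-0.0251, -0.0272, -0.0001)

-0.0251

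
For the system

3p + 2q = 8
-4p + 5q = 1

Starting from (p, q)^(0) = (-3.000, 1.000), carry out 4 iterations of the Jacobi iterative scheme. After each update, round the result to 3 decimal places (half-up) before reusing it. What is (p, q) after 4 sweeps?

Iteration 1:
  p = (8 - (2)·1.000) / (3) = 2.000
  q = (1 - (-4)·-3.000) / (5) = -2.200
Iteration 2:
  p = (8 - (2)·-2.200) / (3) = 4.133
  q = (1 - (-4)·2.000) / (5) = 1.800
Iteration 3:
  p = (8 - (2)·1.800) / (3) = 1.467
  q = (1 - (-4)·4.133) / (5) = 3.506
Iteration 4:
  p = (8 - (2)·3.506) / (3) = 0.329
  q = (1 - (-4)·1.467) / (5) = 1.374

(0.329, 1.374)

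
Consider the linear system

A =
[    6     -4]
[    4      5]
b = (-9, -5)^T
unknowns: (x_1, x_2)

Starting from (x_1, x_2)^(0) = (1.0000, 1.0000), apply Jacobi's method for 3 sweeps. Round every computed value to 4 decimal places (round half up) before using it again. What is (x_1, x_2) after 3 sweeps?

(-1.7223, 1.1600)

Iteration 1:
  x_1 = (-9 - (-4)·1.0000) / (6) = -0.8333
  x_2 = (-5 - (4)·1.0000) / (5) = -1.8000
Iteration 2:
  x_1 = (-9 - (-4)·-1.8000) / (6) = -2.7000
  x_2 = (-5 - (4)·-0.8333) / (5) = -0.3334
Iteration 3:
  x_1 = (-9 - (-4)·-0.3334) / (6) = -1.7223
  x_2 = (-5 - (4)·-2.7000) / (5) = 1.1600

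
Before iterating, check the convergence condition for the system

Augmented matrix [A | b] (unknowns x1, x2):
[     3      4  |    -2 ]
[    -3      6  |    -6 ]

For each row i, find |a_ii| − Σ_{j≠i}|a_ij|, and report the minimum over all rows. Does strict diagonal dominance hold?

-1

row 1: |3| − (4) = -1
row 2: |6| − (3) = 3
minimum over rows = -1 → not strictly diagonally dominant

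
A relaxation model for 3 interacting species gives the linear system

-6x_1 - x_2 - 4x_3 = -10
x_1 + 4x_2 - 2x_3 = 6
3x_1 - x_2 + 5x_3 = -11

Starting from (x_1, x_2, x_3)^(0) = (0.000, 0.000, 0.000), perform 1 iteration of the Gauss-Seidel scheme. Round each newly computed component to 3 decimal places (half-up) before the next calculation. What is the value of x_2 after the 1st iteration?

1.083

Iteration 1:
  x_1 = (-10 - (-1)·0.000 - (-4)·0.000) / (-6) = 1.667
  x_2 = (6 - (1)·1.667 - (-2)·0.000) / (4) = 1.083
  x_3 = (-11 - (3)·1.667 - (-1)·1.083) / (5) = -2.984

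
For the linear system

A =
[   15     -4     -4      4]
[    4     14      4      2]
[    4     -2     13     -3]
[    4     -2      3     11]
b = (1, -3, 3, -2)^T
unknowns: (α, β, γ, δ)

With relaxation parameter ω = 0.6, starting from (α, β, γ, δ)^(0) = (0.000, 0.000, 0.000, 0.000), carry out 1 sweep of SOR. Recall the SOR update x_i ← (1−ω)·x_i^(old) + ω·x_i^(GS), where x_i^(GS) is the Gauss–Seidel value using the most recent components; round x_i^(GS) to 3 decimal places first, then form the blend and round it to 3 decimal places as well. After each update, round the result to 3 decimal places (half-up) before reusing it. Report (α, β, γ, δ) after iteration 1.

(0.040, -0.136, 0.119, -0.152)

Iteration 1:
  α: GS value = (1 - (-4)·0.000 - (-4)·0.000 - (4)·0.000) / (15) = 0.067;  α ← (1−ω)·0.000 + ω·0.067 = 0.040
  β: GS value = (-3 - (4)·0.040 - (4)·0.000 - (2)·0.000) / (14) = -0.226;  β ← (1−ω)·0.000 + ω·-0.226 = -0.136
  γ: GS value = (3 - (4)·0.040 - (-2)·-0.136 - (-3)·0.000) / (13) = 0.198;  γ ← (1−ω)·0.000 + ω·0.198 = 0.119
  δ: GS value = (-2 - (4)·0.040 - (-2)·-0.136 - (3)·0.119) / (11) = -0.254;  δ ← (1−ω)·0.000 + ω·-0.254 = -0.152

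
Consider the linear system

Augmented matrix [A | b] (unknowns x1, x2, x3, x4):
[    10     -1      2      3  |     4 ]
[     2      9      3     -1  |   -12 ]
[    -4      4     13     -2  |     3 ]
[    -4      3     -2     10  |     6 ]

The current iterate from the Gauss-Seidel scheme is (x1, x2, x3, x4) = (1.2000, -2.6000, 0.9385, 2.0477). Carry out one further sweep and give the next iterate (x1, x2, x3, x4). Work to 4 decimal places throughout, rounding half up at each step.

(-0.6620, -1.2715, 0.7333, 0.8633)

One sweep:
  x1 = (4 - (-1)·-2.6000 - (2)·0.9385 - (3)·2.0477) / (10) = -0.6620
  x2 = (-12 - (2)·-0.6620 - (3)·0.9385 - (-1)·2.0477) / (9) = -1.2715
  x3 = (3 - (-4)·-0.6620 - (4)·-1.2715 - (-2)·2.0477) / (13) = 0.7333
  x4 = (6 - (-4)·-0.6620 - (3)·-1.2715 - (-2)·0.7333) / (10) = 0.8633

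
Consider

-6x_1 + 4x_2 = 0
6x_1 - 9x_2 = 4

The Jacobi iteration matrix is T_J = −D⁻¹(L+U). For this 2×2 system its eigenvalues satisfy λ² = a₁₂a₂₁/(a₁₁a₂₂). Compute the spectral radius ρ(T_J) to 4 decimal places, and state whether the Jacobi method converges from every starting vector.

0.6667

a₁₂a₂₁/(a₁₁a₂₂) = (4)·(6) / ((-6)·(-9)) = 0.444444
ρ = √|0.444444| = √0.444444 = 0.6667
ρ < 1, so Jacobi converges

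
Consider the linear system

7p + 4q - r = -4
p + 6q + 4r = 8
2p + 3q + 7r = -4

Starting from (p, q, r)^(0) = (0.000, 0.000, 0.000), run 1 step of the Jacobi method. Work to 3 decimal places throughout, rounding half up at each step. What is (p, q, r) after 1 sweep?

Iteration 1:
  p = (-4 - (4)·0.000 - (-1)·0.000) / (7) = -0.571
  q = (8 - (1)·0.000 - (4)·0.000) / (6) = 1.333
  r = (-4 - (2)·0.000 - (3)·0.000) / (7) = -0.571

(-0.571, 1.333, -0.571)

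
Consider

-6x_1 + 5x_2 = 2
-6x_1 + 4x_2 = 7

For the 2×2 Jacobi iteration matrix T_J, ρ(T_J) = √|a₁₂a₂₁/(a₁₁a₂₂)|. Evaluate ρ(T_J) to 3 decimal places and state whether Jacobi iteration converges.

a₁₂a₂₁/(a₁₁a₂₂) = (5)·(-6) / ((-6)·(4)) = 1.250000
ρ = √|1.250000| = √1.250000 = 1.118
ρ > 1, so Jacobi diverges

1.118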